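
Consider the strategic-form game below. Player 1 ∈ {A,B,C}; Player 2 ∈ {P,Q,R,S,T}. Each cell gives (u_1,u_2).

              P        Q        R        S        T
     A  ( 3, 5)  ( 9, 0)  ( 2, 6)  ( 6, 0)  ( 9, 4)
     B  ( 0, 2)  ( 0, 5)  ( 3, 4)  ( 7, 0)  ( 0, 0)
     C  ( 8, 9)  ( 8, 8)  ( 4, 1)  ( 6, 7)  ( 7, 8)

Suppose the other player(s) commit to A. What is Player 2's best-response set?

P2 best: {R}

u_2(P vs A) = 5
u_2(Q vs A) = 0
u_2(R vs A) = 6
u_2(S vs A) = 0
u_2(T vs A) = 4
max payoff 6 at {R}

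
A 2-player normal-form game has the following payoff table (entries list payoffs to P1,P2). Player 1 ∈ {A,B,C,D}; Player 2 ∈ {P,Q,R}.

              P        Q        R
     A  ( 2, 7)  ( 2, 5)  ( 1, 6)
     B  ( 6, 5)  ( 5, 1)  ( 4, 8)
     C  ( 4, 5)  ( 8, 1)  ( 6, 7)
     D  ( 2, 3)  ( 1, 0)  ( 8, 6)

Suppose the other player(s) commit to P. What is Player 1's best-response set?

argmax u_1 = {B}

u_1(A vs P) = 2
u_1(B vs P) = 6
u_1(C vs P) = 4
u_1(D vs P) = 2
max payoff 6 at {B}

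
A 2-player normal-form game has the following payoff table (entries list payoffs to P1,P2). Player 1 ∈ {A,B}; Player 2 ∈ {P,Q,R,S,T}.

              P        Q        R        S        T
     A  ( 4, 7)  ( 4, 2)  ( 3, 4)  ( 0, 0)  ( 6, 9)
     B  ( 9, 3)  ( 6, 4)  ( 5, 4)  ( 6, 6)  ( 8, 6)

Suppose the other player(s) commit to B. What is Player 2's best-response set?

u_2(P vs B) = 3
u_2(Q vs B) = 4
u_2(R vs B) = 4
u_2(S vs B) = 6
u_2(T vs B) = 6
max payoff 6 at {S,T}

BR_2 = {S,T}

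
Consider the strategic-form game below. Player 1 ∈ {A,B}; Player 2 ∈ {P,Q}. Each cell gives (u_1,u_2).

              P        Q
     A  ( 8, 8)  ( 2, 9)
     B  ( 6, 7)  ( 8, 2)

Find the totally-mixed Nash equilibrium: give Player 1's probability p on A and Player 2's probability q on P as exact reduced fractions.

P1 mixes 5/6 on A; P2 mixes 3/4 on P

P1 indiff ⇒ q·8+(1-q)·2 = q·6+(1-q)·8 ⇒ q(2) = (1-q)(6) ⇒ q = 3/4
P2 indiff ⇒ p·8+(1-p)·7 = p·9+(1-p)·2 ⇒ p(-1) = (1-p)(-5) ⇒ p = 5/6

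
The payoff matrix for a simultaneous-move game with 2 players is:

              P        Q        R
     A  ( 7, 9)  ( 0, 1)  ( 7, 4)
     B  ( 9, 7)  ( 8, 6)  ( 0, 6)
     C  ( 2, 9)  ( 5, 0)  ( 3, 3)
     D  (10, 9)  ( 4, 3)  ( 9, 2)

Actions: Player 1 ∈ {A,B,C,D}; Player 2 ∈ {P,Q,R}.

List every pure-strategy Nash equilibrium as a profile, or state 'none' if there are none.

(A,P): not NE [P1→D gives 10>7]
(A,Q): not NE [P1→B gives 8>0; P2→P gives 9>1]
(A,R): not NE [P1→D gives 9>7; P2→P gives 9>4]
(B,P): not NE [P1→D gives 10>9]
(B,Q): not NE [P2→P gives 7>6]
(B,R): not NE [P1→D gives 9>0; P2→P gives 7>6]
(C,P): not NE [P1→D gives 10>2]
(C,Q): not NE [P1→B gives 8>5; P2→P gives 9>0]
(C,R): not NE [P1→D gives 9>3; P2→P gives 9>3]
(D,P): NE
(D,Q): not NE [P1→B gives 8>4; P2→P gives 9>3]
(D,R): not NE [P2→P gives 9>2]

NE set: (D,P)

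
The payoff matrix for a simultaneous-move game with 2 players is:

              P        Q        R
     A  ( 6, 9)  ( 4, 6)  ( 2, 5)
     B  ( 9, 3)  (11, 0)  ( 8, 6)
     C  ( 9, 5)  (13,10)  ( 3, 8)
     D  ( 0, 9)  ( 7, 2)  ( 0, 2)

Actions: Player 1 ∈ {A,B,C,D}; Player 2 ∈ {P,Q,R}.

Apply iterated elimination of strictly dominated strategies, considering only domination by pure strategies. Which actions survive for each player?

P1 drop A (B beats it: P:9>6 Q:11>4 R:8>2)
P1 drop D (B beats it: P:9>0 Q:11>7 R:8>0)
P2 drop P (R beats it: B:6>3 C:8>5)
P1→{B,C} P2→{Q,R}

Remaining: P1:{B,C} P2:{Q,R}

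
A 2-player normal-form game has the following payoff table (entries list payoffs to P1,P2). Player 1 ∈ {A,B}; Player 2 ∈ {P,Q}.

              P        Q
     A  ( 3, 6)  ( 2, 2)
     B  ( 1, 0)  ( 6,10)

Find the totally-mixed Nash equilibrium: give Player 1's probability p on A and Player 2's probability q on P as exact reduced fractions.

(p,q) = (5/7, 2/3)

P1 indiff ⇒ q·3+(1-q)·2 = q·1+(1-q)·6 ⇒ q(2) = (1-q)(4) ⇒ q = 2/3
P2 indiff ⇒ p·6+(1-p)·0 = p·2+(1-p)·10 ⇒ p(4) = (1-p)(10) ⇒ p = 5/7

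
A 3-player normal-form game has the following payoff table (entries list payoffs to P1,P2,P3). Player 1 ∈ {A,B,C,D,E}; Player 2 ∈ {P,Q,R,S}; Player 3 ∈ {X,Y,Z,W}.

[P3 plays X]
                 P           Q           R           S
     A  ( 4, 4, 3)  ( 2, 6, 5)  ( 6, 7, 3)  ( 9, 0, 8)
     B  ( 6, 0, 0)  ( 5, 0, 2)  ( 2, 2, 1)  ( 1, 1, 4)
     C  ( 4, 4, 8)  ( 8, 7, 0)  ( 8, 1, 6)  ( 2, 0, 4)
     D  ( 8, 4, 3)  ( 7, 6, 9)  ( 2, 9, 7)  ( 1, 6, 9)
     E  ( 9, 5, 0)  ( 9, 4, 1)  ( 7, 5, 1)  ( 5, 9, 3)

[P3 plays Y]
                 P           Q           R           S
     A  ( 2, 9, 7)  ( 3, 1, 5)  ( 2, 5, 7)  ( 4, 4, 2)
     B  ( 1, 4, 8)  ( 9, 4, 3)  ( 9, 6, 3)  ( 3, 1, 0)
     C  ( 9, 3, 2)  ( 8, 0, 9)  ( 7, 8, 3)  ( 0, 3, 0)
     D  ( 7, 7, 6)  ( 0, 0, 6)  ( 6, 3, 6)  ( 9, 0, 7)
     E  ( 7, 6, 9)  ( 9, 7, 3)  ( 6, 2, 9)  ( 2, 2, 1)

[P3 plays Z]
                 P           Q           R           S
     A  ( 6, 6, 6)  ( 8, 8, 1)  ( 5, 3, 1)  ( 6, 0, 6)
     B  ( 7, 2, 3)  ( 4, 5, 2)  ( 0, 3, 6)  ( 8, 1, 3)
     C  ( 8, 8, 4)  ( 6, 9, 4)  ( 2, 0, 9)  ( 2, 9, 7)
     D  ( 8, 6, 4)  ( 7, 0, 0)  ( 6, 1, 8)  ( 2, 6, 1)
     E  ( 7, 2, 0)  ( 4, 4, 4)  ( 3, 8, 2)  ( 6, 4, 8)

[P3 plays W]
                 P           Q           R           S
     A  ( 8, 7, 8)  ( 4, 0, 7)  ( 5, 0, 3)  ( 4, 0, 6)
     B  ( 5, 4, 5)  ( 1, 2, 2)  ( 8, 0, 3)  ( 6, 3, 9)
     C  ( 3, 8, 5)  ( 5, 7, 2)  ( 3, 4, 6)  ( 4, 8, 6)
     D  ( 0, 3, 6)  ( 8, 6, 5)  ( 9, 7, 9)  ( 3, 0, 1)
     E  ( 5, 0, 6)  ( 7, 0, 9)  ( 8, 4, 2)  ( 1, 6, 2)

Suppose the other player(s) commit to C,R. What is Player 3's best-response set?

P3 best: {Z}

u_3(X vs C,R) = 6
u_3(Y vs C,R) = 3
u_3(Z vs C,R) = 9
u_3(W vs C,R) = 6
max payoff 9 at {Z}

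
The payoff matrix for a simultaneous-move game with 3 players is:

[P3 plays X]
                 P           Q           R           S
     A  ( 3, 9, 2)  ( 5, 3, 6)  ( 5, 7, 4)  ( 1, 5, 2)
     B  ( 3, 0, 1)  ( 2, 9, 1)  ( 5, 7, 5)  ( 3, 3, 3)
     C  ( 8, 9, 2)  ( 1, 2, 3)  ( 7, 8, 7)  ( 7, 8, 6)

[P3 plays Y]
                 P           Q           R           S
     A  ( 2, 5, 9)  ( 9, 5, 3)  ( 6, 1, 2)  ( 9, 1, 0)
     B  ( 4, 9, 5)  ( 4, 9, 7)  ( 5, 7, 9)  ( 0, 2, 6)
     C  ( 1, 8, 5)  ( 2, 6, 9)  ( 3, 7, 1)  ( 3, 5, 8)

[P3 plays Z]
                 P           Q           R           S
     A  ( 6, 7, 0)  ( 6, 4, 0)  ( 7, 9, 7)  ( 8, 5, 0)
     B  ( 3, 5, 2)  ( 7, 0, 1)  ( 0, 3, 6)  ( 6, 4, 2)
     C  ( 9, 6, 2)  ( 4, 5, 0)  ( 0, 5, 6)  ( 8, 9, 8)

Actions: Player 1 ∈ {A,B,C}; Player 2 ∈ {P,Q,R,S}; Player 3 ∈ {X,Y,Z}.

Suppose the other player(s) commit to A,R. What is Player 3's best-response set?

u_3(X vs A,R) = 4
u_3(Y vs A,R) = 2
u_3(Z vs A,R) = 7
max payoff 7 at {Z}

P3 best: {Z}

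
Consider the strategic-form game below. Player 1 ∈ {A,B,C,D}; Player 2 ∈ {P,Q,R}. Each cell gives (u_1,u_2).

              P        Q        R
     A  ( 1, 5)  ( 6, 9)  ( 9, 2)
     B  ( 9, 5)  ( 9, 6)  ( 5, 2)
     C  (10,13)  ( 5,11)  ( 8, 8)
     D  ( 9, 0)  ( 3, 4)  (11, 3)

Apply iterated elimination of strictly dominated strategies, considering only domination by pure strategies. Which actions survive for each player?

Remaining: P1:{B,C} P2:{P,Q}

P2 drop R (Q beats it: A:9>2 B:6>2 C:11>8 D:4>3)
P1 drop A (B beats it: P:9>1 Q:9>6)
P1 drop D (C beats it: P:10>9 Q:5>3)
P1→{B,C} P2→{P,Q}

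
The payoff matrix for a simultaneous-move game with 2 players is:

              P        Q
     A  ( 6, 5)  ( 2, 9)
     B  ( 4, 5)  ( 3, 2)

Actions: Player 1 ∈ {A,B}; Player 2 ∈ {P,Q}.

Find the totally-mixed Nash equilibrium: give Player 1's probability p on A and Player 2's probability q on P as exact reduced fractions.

(p,q) = (3/7, 1/3)

P1 indiff ⇒ q·6+(1-q)·2 = q·4+(1-q)·3 ⇒ q(2) = (1-q)(1) ⇒ q = 1/3
P2 indiff ⇒ p·5+(1-p)·5 = p·9+(1-p)·2 ⇒ p(-4) = (1-p)(-3) ⇒ p = 3/7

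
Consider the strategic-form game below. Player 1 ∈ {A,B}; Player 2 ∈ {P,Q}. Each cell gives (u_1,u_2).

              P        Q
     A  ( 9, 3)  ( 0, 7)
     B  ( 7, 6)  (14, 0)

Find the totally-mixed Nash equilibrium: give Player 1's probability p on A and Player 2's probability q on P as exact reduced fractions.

P1 mixes 3/5 on A; P2 mixes 7/8 on P

P1 indiff ⇒ q·9+(1-q)·0 = q·7+(1-q)·14 ⇒ q(2) = (1-q)(14) ⇒ q = 7/8
P2 indiff ⇒ p·3+(1-p)·6 = p·7+(1-p)·0 ⇒ p(-4) = (1-p)(-6) ⇒ p = 3/5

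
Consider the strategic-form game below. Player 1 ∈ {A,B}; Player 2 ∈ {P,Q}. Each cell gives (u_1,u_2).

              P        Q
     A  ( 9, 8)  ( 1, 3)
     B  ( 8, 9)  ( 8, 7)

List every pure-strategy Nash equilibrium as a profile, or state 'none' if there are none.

NE set: (A,P)

(A,P): NE
(A,Q): not NE [P1→B gives 8>1; P2→P gives 8>3]
(B,P): not NE [P1→A gives 9>8]
(B,Q): not NE [P2→P gives 9>7]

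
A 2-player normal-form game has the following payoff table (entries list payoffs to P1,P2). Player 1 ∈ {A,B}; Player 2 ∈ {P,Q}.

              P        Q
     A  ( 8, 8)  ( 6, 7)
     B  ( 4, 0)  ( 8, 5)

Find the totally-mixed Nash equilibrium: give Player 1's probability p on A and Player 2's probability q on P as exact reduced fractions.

P1 indiff ⇒ q·8+(1-q)·6 = q·4+(1-q)·8 ⇒ q(4) = (1-q)(2) ⇒ q = 1/3
P2 indiff ⇒ p·8+(1-p)·0 = p·7+(1-p)·5 ⇒ p(1) = (1-p)(5) ⇒ p = 5/6

(p,q) = (5/6, 1/3)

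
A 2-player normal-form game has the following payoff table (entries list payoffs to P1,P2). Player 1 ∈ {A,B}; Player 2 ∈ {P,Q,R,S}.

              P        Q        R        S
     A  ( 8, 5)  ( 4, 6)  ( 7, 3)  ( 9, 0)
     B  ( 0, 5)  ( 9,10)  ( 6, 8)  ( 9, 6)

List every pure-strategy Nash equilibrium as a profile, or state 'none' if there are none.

PSNE = {(B,Q)}

(A,P): not NE [P2→Q gives 6>5]
(A,Q): not NE [P1→B gives 9>4]
(A,R): not NE [P2→Q gives 6>3]
(A,S): not NE [P2→Q gives 6>0]
(B,P): not NE [P1→A gives 8>0; P2→Q gives 10>5]
(B,Q): NE
(B,R): not NE [P1→A gives 7>6; P2→Q gives 10>8]
(B,S): not NE [P2→Q gives 10>6]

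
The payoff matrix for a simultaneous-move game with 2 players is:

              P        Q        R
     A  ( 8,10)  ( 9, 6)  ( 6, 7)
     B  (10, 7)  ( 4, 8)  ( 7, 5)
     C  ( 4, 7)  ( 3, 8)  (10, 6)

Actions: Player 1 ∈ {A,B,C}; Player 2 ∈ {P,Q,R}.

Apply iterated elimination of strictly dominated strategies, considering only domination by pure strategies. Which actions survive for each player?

Remaining: P1:{A,B} P2:{P,Q}

P2 drop R (P beats it: A:10>7 B:7>5 C:7>6)
P1 drop C (A beats it: P:8>4 Q:9>3)
P1→{A,B} P2→{P,Q}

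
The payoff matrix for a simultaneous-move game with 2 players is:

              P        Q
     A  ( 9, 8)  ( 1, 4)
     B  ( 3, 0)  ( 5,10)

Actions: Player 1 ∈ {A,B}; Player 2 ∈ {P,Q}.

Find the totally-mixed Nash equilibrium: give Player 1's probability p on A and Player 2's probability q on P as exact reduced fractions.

P1 indiff ⇒ q·9+(1-q)·1 = q·3+(1-q)·5 ⇒ q(6) = (1-q)(4) ⇒ q = 2/5
P2 indiff ⇒ p·8+(1-p)·0 = p·4+(1-p)·10 ⇒ p(4) = (1-p)(10) ⇒ p = 5/7

P1 mixes 5/7 on A; P2 mixes 2/5 on P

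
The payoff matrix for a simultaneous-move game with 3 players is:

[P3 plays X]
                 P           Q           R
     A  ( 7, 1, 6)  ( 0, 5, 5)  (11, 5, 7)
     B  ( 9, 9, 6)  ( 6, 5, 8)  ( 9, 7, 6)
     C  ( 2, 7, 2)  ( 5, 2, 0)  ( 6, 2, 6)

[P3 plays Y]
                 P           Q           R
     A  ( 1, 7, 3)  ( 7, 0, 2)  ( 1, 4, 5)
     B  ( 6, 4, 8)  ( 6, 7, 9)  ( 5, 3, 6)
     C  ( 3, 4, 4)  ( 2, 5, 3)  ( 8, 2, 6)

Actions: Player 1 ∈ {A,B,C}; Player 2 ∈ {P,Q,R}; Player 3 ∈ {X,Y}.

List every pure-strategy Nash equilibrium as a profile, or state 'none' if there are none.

PSNE = {(A,R,X)}

(A,P,X): not NE [P1→B gives 9>7; P2→R gives 5>1]
(A,P,Y): not NE [P1→B gives 6>1; P3→X gives 6>3]
(A,Q,X): not NE [P1→B gives 6>0]
(A,Q,Y): not NE [P2→P gives 7>0; P3→X gives 5>2]
(A,R,X): NE
(A,R,Y): not NE [P1→C gives 8>1; P2→P gives 7>4; P3→X gives 7>5]
(B,P,X): not NE [P3→Y gives 8>6]
(B,P,Y): not NE [P2→Q gives 7>4]
(B,Q,X): not NE [P2→P gives 9>5; P3→Y gives 9>8]
(B,Q,Y): not NE [P1→A gives 7>6]
(B,R,X): not NE [P1→A gives 11>9; P2→P gives 9>7]
(B,R,Y): not NE [P1→C gives 8>5; P2→Q gives 7>3]
(C,P,X): not NE [P1→B gives 9>2; P3→Y gives 4>2]
(C,P,Y): not NE [P1→B gives 6>3; P2→Q gives 5>4]
(C,Q,X): not NE [P1→B gives 6>5; P2→P gives 7>2; P3→Y gives 3>0]
(C,Q,Y): not NE [P1→A gives 7>2]
(C,R,X): not NE [P1→A gives 11>6; P2→P gives 7>2]
(C,R,Y): not NE [P2→Q gives 5>2]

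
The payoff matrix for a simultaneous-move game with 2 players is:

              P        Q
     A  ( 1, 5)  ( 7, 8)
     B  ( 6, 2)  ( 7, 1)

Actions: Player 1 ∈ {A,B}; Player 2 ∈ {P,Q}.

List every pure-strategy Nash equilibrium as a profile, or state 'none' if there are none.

(A,P): not NE [P1→B gives 6>1; P2→Q gives 8>5]
(A,Q): NE
(B,P): NE
(B,Q): not NE [P2→P gives 2>1]

NE set: (A,Q), (B,P)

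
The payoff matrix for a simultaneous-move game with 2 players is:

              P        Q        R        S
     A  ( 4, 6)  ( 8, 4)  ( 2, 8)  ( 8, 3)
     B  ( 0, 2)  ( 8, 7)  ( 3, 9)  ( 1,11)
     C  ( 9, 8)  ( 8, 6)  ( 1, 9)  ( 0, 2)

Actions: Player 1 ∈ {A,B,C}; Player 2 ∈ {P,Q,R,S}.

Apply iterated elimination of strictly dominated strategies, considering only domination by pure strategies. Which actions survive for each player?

Remaining: P1:{A,B} P2:{R,S}

P2 drop P (R beats it: A:8>6 B:9>2 C:9>8)
P2 drop Q (R beats it: A:8>4 B:9>7 C:9>6)
P1 drop C (A beats it: R:2>1 S:8>0)
P1→{A,B} P2→{R,S}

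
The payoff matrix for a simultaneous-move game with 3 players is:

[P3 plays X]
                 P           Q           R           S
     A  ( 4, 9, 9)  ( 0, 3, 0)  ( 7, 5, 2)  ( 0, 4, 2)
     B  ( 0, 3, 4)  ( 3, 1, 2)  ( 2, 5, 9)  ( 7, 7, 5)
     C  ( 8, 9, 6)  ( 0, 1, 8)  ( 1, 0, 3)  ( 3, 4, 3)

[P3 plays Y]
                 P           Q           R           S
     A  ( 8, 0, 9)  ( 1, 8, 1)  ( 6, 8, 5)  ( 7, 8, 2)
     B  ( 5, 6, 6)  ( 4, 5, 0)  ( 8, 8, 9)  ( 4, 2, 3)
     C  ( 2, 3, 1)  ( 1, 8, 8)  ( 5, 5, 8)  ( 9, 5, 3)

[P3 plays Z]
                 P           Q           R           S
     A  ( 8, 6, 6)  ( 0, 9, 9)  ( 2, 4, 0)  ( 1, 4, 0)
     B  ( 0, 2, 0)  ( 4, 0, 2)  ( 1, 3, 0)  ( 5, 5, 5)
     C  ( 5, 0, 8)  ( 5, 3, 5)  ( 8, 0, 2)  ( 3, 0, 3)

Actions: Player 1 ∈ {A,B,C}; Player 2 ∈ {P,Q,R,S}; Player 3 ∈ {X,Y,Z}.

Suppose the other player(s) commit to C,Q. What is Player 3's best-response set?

u_3(X vs C,Q) = 8
u_3(Y vs C,Q) = 8
u_3(Z vs C,Q) = 5
max payoff 8 at {X,Y}

BR_3 = {X,Y}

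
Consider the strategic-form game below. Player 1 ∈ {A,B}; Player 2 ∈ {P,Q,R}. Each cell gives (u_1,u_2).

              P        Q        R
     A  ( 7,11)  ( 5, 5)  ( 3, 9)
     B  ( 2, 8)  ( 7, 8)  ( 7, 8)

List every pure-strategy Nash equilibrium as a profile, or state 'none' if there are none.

(A,P): NE
(A,Q): not NE [P1→B gives 7>5; P2→P gives 11>5]
(A,R): not NE [P1→B gives 7>3; P2→P gives 11>9]
(B,P): not NE [P1→A gives 7>2]
(B,Q): NE
(B,R): NE

PSNE = {(A,P), (B,Q), (B,R)}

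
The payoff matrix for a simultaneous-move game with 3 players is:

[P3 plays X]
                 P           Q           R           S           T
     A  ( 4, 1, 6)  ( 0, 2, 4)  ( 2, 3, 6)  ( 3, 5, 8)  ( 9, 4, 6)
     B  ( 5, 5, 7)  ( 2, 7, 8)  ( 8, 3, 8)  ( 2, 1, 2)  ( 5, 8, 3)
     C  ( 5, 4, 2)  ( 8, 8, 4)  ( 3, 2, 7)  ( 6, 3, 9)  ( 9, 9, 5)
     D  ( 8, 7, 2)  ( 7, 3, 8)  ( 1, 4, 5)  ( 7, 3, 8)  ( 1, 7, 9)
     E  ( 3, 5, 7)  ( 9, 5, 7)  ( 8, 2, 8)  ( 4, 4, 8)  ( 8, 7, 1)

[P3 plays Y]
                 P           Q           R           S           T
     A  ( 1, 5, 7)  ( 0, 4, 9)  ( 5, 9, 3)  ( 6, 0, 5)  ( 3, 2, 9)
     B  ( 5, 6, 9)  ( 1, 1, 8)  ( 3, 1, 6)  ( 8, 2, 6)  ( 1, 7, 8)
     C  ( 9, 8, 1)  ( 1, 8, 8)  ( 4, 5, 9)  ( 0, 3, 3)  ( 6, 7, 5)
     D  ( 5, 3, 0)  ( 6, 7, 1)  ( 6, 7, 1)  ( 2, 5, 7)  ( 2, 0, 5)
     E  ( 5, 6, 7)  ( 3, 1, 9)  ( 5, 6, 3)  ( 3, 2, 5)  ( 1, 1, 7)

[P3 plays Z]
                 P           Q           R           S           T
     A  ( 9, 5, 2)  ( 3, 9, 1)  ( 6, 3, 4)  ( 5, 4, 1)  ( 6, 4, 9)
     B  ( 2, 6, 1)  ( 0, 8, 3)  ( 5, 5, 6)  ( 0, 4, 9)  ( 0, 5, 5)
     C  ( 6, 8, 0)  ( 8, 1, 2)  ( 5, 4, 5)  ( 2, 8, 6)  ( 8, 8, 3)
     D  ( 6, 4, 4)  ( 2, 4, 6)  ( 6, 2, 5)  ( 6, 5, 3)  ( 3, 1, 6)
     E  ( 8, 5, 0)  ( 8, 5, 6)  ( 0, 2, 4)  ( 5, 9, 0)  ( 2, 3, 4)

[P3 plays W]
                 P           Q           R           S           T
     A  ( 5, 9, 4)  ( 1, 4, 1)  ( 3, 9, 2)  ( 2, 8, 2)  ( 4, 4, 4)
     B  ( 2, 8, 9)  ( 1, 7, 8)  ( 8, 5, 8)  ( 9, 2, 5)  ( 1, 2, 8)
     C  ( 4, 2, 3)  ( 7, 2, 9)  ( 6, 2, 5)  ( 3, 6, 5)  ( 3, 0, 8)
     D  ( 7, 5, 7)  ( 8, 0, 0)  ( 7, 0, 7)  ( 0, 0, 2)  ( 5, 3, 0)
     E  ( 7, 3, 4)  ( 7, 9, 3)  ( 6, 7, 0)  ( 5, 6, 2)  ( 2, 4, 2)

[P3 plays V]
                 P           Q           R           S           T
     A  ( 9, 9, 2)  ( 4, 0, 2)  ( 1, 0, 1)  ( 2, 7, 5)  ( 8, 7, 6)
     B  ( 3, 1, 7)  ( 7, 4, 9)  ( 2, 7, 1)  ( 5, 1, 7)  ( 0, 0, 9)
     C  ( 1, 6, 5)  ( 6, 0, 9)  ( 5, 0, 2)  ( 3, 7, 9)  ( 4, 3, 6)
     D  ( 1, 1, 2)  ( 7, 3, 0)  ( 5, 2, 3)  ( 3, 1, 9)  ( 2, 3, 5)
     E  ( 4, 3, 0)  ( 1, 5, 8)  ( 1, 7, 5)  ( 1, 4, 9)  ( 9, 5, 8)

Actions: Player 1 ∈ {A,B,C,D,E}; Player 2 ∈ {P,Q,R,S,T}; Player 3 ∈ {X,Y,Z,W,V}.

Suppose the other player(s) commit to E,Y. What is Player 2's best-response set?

BR_2 = {P,R}

u_2(P vs E,Y) = 6
u_2(Q vs E,Y) = 1
u_2(R vs E,Y) = 6
u_2(S vs E,Y) = 2
u_2(T vs E,Y) = 1
max payoff 6 at {P,R}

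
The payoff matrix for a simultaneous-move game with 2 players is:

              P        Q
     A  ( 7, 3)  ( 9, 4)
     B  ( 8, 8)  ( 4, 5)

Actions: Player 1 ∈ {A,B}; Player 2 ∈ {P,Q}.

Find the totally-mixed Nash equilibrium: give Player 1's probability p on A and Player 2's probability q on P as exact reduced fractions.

P1 indiff ⇒ q·7+(1-q)·9 = q·8+(1-q)·4 ⇒ q(-1) = (1-q)(-5) ⇒ q = 5/6
P2 indiff ⇒ p·3+(1-p)·8 = p·4+(1-p)·5 ⇒ p(-1) = (1-p)(-3) ⇒ p = 3/4

p=3/4, q=5/6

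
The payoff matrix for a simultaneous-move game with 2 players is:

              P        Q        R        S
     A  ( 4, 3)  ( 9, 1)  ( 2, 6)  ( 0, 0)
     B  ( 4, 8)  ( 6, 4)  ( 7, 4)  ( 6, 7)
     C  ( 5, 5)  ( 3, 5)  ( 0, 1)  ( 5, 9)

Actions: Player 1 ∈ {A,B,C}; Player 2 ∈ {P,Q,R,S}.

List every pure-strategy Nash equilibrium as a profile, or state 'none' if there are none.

(A,P): not NE [P1→C gives 5>4; P2→R gives 6>3]
(A,Q): not NE [P2→R gives 6>1]
(A,R): not NE [P1→B gives 7>2]
(A,S): not NE [P1→B gives 6>0; P2→R gives 6>0]
(B,P): not NE [P1→C gives 5>4]
(B,Q): not NE [P1→A gives 9>6; P2→P gives 8>4]
(B,R): not NE [P2→P gives 8>4]
(B,S): not NE [P2→P gives 8>7]
(C,P): not NE [P2→S gives 9>5]
(C,Q): not NE [P1→A gives 9>3; P2→S gives 9>5]
(C,R): not NE [P1→B gives 7>0; P2→S gives 9>1]
(C,S): not NE [P1→B gives 6>5]

Equilibria: none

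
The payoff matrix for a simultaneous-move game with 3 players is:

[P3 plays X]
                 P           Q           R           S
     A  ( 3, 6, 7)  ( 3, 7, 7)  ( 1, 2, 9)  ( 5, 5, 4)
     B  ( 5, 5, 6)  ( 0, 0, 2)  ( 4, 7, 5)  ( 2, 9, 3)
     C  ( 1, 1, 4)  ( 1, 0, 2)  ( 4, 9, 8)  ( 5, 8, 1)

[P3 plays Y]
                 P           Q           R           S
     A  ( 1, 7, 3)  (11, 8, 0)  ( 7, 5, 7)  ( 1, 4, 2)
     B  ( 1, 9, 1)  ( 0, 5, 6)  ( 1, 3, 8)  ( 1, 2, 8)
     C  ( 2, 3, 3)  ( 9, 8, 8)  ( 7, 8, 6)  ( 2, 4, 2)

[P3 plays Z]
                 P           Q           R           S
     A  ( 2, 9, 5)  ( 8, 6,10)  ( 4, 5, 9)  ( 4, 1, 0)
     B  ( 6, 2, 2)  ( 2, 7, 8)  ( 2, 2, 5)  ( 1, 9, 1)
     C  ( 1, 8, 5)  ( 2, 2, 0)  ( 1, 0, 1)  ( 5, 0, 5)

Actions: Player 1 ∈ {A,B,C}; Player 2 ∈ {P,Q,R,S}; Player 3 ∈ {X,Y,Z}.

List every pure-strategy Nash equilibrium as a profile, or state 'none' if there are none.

(A,P,X): not NE [P1→B gives 5>3; P2→Q gives 7>6]
(A,P,Y): not NE [P1→C gives 2>1; P2→Q gives 8>7; P3→X gives 7>3]
(A,P,Z): not NE [P1→B gives 6>2; P3→X gives 7>5]
(A,Q,X): not NE [P3→Z gives 10>7]
(A,Q,Y): not NE [P3→Z gives 10>0]
(A,Q,Z): not NE [P2→P gives 9>6]
(A,R,X): not NE [P1→C gives 4>1; P2→Q gives 7>2]
(A,R,Y): not NE [P2→Q gives 8>5; P3→Z gives 9>7]
(A,R,Z): not NE [P2→P gives 9>5]
(A,S,X): not NE [P2→Q gives 7>5]
(A,S,Y): not NE [P1→C gives 2>1; P2→Q gives 8>4; P3→X gives 4>2]
(A,S,Z): not NE [P1→C gives 5>4; P2→P gives 9>1; P3→X gives 4>0]
(B,P,X): not NE [P2→S gives 9>5]
(B,P,Y): not NE [P1→C gives 2>1; P3→X gives 6>1]
(B,P,Z): not NE [P2→S gives 9>2; P3→X gives 6>2]
(B,Q,X): not NE [P1→A gives 3>0; P2→S gives 9>0; P3→Z gives 8>2]
(B,Q,Y): not NE [P1→A gives 11>0; P2→P gives 9>5; P3→Z gives 8>6]
(B,Q,Z): not NE [P1→A gives 8>2; P2→S gives 9>7]
(B,R,X): not NE [P2→S gives 9>7; P3→Y gives 8>5]
(B,R,Y): not NE [P1→C gives 7>1; P2→P gives 9>3]
(B,R,Z): not NE [P1→A gives 4>2; P2→S gives 9>2; P3→Y gives 8>5]
(B,S,X): not NE [P1→C gives 5>2; P3→Y gives 8>3]
(B,S,Y): not NE [P1→C gives 2>1; P2→P gives 9>2]
(B,S,Z): not NE [P1→C gives 5>1; P3→Y gives 8>1]
(C,P,X): not NE [P1→B gives 5>1; P2→R gives 9>1; P3→Z gives 5>4]
(C,P,Y): not NE [P2→R gives 8>3; P3→Z gives 5>3]
(C,P,Z): not NE [P1→B gives 6>1]
(C,Q,X): not NE [P1→A gives 3>1; P2→R gives 9>0; P3→Y gives 8>2]
(C,Q,Y): not NE [P1→A gives 11>9]
(C,Q,Z): not NE [P1→A gives 8>2; P2→P gives 8>2; P3→Y gives 8>0]
(C,R,X): NE
(C,R,Y): not NE [P3→X gives 8>6]
(C,R,Z): not NE [P1→A gives 4>1; P2→P gives 8>0; P3→X gives 8>1]
(C,S,X): not NE [P2→R gives 9>8; P3→Z gives 5>1]
(C,S,Y): not NE [P2→R gives 8>4; P3→Z gives 5>2]
(C,S,Z): not NE [P2→P gives 8>0]

PSNE = {(C,R,X)}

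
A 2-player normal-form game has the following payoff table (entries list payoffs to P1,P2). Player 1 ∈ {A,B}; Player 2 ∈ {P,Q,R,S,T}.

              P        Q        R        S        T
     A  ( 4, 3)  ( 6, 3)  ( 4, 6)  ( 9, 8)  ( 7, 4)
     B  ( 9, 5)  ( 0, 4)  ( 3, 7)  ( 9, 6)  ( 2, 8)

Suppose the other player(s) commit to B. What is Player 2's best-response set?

argmax u_2 = {T}

u_2(P vs B) = 5
u_2(Q vs B) = 4
u_2(R vs B) = 7
u_2(S vs B) = 6
u_2(T vs B) = 8
max payoff 8 at {T}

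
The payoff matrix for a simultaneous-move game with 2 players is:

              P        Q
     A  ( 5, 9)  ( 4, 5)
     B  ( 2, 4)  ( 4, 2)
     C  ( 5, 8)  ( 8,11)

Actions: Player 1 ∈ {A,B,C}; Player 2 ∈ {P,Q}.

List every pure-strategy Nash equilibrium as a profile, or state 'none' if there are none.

Nash profiles: (A,P), (C,Q)

(A,P): NE
(A,Q): not NE [P1→C gives 8>4; P2→P gives 9>5]
(B,P): not NE [P1→C gives 5>2]
(B,Q): not NE [P1→C gives 8>4; P2→P gives 4>2]
(C,P): not NE [P2→Q gives 11>8]
(C,Q): NE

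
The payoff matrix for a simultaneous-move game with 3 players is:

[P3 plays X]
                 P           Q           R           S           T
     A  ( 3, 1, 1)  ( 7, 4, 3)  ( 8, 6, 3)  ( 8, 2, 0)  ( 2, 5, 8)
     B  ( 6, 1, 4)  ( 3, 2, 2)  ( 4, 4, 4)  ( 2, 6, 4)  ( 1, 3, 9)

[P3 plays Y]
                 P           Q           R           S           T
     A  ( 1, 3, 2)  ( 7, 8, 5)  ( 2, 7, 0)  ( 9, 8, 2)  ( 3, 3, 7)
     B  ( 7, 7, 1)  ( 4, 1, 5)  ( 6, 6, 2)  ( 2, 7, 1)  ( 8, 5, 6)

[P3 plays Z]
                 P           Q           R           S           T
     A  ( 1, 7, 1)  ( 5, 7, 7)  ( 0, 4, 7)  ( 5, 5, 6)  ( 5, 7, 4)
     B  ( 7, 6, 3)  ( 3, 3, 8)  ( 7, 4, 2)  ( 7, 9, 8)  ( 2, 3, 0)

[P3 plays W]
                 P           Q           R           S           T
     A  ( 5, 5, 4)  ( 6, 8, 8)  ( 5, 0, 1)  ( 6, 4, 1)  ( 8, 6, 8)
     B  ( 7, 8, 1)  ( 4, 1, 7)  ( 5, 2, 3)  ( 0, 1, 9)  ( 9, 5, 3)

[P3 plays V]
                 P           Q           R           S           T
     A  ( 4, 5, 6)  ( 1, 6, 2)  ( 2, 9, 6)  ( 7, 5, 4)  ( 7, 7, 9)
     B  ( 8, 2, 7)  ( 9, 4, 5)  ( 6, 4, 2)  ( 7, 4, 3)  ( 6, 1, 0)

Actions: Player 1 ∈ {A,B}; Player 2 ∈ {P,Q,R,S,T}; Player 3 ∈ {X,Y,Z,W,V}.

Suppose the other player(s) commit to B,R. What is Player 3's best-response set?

u_3(X vs B,R) = 4
u_3(Y vs B,R) = 2
u_3(Z vs B,R) = 2
u_3(W vs B,R) = 3
u_3(V vs B,R) = 2
max payoff 4 at {X}

P3 best: {X}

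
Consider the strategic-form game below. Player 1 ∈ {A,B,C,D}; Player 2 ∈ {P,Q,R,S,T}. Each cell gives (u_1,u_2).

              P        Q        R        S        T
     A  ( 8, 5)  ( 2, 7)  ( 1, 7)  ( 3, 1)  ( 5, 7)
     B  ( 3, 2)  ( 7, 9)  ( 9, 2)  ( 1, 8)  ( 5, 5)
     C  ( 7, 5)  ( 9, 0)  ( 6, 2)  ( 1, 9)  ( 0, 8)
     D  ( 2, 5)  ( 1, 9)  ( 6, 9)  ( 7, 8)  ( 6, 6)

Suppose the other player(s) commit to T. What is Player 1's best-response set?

argmax u_1 = {D}

u_1(A vs T) = 5
u_1(B vs T) = 5
u_1(C vs T) = 0
u_1(D vs T) = 6
max payoff 6 at {D}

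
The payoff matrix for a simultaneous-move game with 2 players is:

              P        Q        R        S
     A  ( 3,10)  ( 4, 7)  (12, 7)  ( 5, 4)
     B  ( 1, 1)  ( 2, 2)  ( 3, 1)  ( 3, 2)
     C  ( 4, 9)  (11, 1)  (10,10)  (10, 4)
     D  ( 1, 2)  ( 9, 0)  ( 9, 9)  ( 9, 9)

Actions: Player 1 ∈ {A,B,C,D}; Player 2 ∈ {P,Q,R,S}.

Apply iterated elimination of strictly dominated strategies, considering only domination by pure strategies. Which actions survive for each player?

Survivors P1:{A,C} P2:{P,R}

P1 drop B (A beats it: P:3>1 Q:4>2 R:12>3 S:5>3)
P1 drop D (C beats it: P:4>1 Q:11>9 R:10>9 S:10>9)
P2 drop Q (P beats it: A:10>7 C:9>1)
P2 drop S (P beats it: A:10>4 C:9>4)
P1→{A,C} P2→{P,R}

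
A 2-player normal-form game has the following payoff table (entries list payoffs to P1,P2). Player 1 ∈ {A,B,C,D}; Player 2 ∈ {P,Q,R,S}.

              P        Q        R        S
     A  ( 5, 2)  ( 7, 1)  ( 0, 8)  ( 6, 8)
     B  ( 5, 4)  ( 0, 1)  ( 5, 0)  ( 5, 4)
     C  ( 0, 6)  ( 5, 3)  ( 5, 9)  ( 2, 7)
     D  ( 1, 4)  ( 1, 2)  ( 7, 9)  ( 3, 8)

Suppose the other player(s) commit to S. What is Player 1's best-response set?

u_1(A vs S) = 6
u_1(B vs S) = 5
u_1(C vs S) = 2
u_1(D vs S) = 3
max payoff 6 at {A}

BR_1 = {A}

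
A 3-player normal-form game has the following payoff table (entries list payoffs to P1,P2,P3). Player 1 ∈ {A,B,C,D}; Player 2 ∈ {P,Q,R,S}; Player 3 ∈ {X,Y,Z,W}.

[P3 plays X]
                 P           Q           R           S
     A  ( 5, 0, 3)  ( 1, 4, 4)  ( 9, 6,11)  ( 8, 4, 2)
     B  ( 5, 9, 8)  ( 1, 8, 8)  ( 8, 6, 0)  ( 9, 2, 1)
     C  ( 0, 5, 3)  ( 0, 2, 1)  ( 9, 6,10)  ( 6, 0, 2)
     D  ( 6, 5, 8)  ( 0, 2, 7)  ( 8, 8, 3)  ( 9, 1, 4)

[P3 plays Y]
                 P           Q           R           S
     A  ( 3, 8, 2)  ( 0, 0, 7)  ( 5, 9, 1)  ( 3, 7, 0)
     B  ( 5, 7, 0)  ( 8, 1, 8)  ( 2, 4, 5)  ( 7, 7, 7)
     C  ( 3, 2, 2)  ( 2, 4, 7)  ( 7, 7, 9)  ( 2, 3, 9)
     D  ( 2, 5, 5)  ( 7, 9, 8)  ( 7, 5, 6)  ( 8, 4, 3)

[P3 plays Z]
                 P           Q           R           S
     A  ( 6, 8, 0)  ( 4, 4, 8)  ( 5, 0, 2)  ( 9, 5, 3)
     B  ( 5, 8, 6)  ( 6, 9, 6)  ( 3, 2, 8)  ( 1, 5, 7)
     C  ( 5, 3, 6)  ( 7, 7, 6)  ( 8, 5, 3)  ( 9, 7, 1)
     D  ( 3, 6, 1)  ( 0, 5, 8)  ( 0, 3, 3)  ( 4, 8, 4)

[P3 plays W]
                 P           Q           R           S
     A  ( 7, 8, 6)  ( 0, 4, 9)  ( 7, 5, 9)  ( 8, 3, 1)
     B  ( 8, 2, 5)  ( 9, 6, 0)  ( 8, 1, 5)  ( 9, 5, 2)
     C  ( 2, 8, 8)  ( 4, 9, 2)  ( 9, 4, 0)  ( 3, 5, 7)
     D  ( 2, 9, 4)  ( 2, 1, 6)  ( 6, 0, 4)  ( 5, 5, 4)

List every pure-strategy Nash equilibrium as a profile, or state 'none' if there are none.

NE set: (A,R,X), (C,R,X)

(A,P,X): not NE [P1→D gives 6>5; P2→R gives 6>0; P3→W gives 6>3]
(A,P,Y): not NE [P1→B gives 5>3; P2→R gives 9>8; P3→W gives 6>2]
(A,P,Z): not NE [P3→W gives 6>0]
(A,P,W): not NE [P1→B gives 8>7]
(A,Q,X): not NE [P2→R gives 6>4; P3→W gives 9>4]
(A,Q,Y): not NE [P1→B gives 8>0; P2→R gives 9>0; P3→W gives 9>7]
(A,Q,Z): not NE [P1→C gives 7>4; P2→P gives 8>4; P3→W gives 9>8]
(A,Q,W): not NE [P1→B gives 9>0; P2→P gives 8>4]
(A,R,X): NE
(A,R,Y): not NE [P1→D gives 7>5; P3→X gives 11>1]
(A,R,Z): not NE [P1→C gives 8>5; P2→P gives 8>0; P3→X gives 11>2]
(A,R,W): not NE [P1→C gives 9>7; P2→P gives 8>5; P3→X gives 11>9]
(A,S,X): not NE [P1→D gives 9>8; P2→R gives 6>4; P3→Z gives 3>2]
(A,S,Y): not NE [P1→D gives 8>3; P2→R gives 9>7; P3→Z gives 3>0]
(A,S,Z): not NE [P2→P gives 8>5]
(A,S,W): not NE [P1→B gives 9>8; P2→P gives 8>3; P3→Z gives 3>1]
(B,P,X): not NE [P1→D gives 6>5]
(B,P,Y): not NE [P3→X gives 8>0]
(B,P,Z): not NE [P1→A gives 6>5; P2→Q gives 9>8; P3→X gives 8>6]
(B,P,W): not NE [P2→Q gives 6>2; P3→X gives 8>5]
(B,Q,X): not NE [P2→P gives 9>8]
(B,Q,Y): not NE [P2→S gives 7>1]
(B,Q,Z): not NE [P1→C gives 7>6; P3→Y gives 8>6]
(B,Q,W): not NE [P3→Y gives 8>0]
(B,R,X): not NE [P1→C gives 9>8; P2→P gives 9>6; P3→Z gives 8>0]
(B,R,Y): not NE [P1→D gives 7>2; P2→S gives 7>4; P3→Z gives 8>5]
(B,R,Z): not NE [P1→C gives 8>3; P2→Q gives 9>2]
(B,R,W): not NE [P1→C gives 9>8; P2→Q gives 6>1; P3→Z gives 8>5]
(B,S,X): not NE [P2→P gives 9>2; P3→Z gives 7>1]
(B,S,Y): not NE [P1→D gives 8>7]
(B,S,Z): not NE [P1→C gives 9>1; P2→Q gives 9>5]
(B,S,W): not NE [P2→Q gives 6>5; P3→Z gives 7>2]
(C,P,X): not NE [P1→D gives 6>0; P2→R gives 6>5; P3→W gives 8>3]
(C,P,Y): not NE [P1→B gives 5>3; P2→R gives 7>2; P3→W gives 8>2]
(C,P,Z): not NE [P1→A gives 6>5; P2→S gives 7>3; P3→W gives 8>6]
(C,P,W): not NE [P1→B gives 8>2; P2→Q gives 9>8]
(C,Q,X): not NE [P1→B gives 1>0; P2→R gives 6>2; P3→Y gives 7>1]
(C,Q,Y): not NE [P1→B gives 8>2; P2→R gives 7>4]
(C,Q,Z): not NE [P3→Y gives 7>6]
(C,Q,W): not NE [P1→B gives 9>4; P3→Y gives 7>2]
(C,R,X): NE
(C,R,Y): not NE [P3→X gives 10>9]
(C,R,Z): not NE [P2→S gives 7>5; P3→X gives 10>3]
(C,R,W): not NE [P2→Q gives 9>4; P3→X gives 10>0]
(C,S,X): not NE [P1→D gives 9>6; P2→R gives 6>0; P3→Y gives 9>2]
(C,S,Y): not NE [P1→D gives 8>2; P2→R gives 7>3]
(C,S,Z): not NE [P3→Y gives 9>1]
(C,S,W): not NE [P1→B gives 9>3; P2→Q gives 9>5; P3→Y gives 9>7]
(D,P,X): not NE [P2→R gives 8>5]
(D,P,Y): not NE [P1→B gives 5>2; P2→Q gives 9>5; P3→X gives 8>5]
(D,P,Z): not NE [P1→A gives 6>3; P2→S gives 8>6; P3→X gives 8>1]
(D,P,W): not NE [P1→B gives 8>2; P3→X gives 8>4]
(D,Q,X): not NE [P1→B gives 1>0; P2→R gives 8>2; P3→Z gives 8>7]
(D,Q,Y): not NE [P1→B gives 8>7]
(D,Q,Z): not NE [P1→C gives 7>0; P2→S gives 8>5]
(D,Q,W): not NE [P1→B gives 9>2; P2→P gives 9>1; P3→Z gives 8>6]
(D,R,X): not NE [P1→C gives 9>8; P3→Y gives 6>3]
(D,R,Y): not NE [P2→Q gives 9>5]
(D,R,Z): not NE [P1→C gives 8>0; P2→S gives 8>3; P3→Y gives 6>3]
(D,R,W): not NE [P1→C gives 9>6; P2→P gives 9>0; P3→Y gives 6>4]
(D,S,X): not NE [P2→R gives 8>1]
(D,S,Y): not NE [P2→Q gives 9>4; P3→W gives 4>3]
(D,S,Z): not NE [P1→C gives 9>4]
(D,S,W): not NE [P1→B gives 9>5; P2→P gives 9>5]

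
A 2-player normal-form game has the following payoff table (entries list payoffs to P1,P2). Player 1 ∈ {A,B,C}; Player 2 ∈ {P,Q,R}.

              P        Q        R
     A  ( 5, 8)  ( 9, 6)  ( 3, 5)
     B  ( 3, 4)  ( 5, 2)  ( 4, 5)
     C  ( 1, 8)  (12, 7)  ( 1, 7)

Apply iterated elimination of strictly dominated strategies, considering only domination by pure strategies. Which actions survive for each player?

P2 drop Q (P beats it: A:8>6 B:4>2 C:8>7)
P1 drop C (A beats it: P:5>1 R:3>1)
P1→{A,B} P2→{P,R}

IESDS → P1:{A,B} P2:{P,R}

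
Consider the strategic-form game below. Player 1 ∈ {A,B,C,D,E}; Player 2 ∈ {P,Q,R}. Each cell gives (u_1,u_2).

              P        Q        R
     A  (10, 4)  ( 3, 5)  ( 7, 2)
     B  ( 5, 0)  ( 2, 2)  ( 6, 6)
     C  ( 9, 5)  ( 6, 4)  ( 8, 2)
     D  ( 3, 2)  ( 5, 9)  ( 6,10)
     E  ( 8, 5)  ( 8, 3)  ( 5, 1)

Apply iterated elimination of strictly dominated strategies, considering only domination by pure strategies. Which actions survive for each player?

P1 drop B (A beats it: P:10>5 Q:3>2 R:7>6)
P1 drop D (C beats it: P:9>3 Q:6>5 R:8>6)
P2 drop R (P beats it: A:4>2 C:5>2 E:5>1)
P1→{A,C,E} P2→{P,Q}

Remaining: P1:{A,C,E} P2:{P,Q}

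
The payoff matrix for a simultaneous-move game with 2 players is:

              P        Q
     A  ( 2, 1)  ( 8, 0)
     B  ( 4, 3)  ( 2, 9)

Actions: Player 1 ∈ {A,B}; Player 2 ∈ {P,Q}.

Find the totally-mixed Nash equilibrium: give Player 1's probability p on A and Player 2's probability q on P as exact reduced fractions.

P1 indiff ⇒ q·2+(1-q)·8 = q·4+(1-q)·2 ⇒ q(-2) = (1-q)(-6) ⇒ q = 3/4
P2 indiff ⇒ p·1+(1-p)·3 = p·0+(1-p)·9 ⇒ p(1) = (1-p)(6) ⇒ p = 6/7

(p,q) = (6/7, 3/4)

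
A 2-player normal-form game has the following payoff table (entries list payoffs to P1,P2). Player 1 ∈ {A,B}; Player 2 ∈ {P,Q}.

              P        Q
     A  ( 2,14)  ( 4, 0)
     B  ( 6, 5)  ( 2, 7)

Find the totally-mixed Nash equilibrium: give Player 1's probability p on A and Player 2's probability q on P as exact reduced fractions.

P1 indiff ⇒ q·2+(1-q)·4 = q·6+(1-q)·2 ⇒ q(-4) = (1-q)(-2) ⇒ q = 1/3
P2 indiff ⇒ p·14+(1-p)·5 = p·0+(1-p)·7 ⇒ p(14) = (1-p)(2) ⇒ p = 1/8

p=1/8, q=1/3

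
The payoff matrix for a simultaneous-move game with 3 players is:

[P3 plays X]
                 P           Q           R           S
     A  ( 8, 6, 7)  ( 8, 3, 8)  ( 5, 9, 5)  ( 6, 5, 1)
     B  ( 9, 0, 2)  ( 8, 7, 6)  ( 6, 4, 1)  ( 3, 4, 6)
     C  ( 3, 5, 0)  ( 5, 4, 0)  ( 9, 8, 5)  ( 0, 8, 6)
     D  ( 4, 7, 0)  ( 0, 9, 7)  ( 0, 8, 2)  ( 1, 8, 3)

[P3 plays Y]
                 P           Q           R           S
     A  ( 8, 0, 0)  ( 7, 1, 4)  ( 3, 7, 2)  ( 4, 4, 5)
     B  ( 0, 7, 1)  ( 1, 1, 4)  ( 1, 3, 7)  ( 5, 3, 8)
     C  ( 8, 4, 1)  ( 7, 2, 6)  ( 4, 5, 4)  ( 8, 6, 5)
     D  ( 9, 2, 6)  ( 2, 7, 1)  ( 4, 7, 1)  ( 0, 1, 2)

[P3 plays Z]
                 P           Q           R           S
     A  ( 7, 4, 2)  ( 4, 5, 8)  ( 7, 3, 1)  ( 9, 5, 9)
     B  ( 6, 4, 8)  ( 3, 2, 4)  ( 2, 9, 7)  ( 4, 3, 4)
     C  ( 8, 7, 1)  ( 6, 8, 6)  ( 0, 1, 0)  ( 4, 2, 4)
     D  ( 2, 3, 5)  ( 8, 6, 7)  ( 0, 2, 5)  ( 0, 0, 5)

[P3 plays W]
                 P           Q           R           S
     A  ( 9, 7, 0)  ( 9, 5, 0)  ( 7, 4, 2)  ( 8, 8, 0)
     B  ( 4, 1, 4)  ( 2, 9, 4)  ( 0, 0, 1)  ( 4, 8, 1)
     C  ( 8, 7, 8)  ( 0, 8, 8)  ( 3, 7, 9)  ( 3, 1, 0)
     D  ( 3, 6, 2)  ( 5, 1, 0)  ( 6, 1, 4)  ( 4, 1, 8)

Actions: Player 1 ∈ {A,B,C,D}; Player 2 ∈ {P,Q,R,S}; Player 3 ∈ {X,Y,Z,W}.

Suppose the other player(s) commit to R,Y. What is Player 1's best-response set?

P1 best: {C,D}

u_1(A vs R,Y) = 3
u_1(B vs R,Y) = 1
u_1(C vs R,Y) = 4
u_1(D vs R,Y) = 4
max payoff 4 at {C,D}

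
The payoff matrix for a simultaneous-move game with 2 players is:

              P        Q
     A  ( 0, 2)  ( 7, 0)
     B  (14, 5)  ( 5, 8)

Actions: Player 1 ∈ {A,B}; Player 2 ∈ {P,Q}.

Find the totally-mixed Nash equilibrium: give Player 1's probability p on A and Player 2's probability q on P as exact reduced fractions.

P1 indiff ⇒ q·0+(1-q)·7 = q·14+(1-q)·5 ⇒ q(-14) = (1-q)(-2) ⇒ q = 1/8
P2 indiff ⇒ p·2+(1-p)·5 = p·0+(1-p)·8 ⇒ p(2) = (1-p)(3) ⇒ p = 3/5

P1 mixes 3/5 on A; P2 mixes 1/8 on P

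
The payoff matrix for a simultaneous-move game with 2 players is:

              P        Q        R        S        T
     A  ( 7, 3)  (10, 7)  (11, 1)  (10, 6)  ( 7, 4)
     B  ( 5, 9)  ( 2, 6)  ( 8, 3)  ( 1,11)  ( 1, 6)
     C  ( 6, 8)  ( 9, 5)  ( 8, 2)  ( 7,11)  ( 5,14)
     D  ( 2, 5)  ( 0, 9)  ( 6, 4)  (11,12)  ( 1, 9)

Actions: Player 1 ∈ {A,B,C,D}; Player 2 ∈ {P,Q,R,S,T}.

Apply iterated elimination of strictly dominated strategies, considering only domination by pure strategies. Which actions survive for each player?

P1 drop B (A beats it: P:7>5 Q:10>2 R:11>8 S:10>1 T:7>1)
P1 drop C (A beats it: P:7>6 Q:10>9 R:11>8 S:10>7 T:7>5)
P2 drop P (Q beats it: A:7>3 D:9>5)
P2 drop R (Q beats it: A:7>1 D:9>4)
P2 drop T (S beats it: A:6>4 D:12>9)
P1→{A,D} P2→{Q,S}

Survivors P1:{A,D} P2:{Q,S}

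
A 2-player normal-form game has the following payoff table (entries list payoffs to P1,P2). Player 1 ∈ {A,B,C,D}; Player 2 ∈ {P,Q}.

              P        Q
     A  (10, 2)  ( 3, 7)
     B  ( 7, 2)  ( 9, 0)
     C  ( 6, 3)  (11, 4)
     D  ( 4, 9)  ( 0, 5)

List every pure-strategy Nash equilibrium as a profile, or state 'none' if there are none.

Nash profiles: (C,Q)

(A,P): not NE [P2→Q gives 7>2]
(A,Q): not NE [P1→C gives 11>3]
(B,P): not NE [P1→A gives 10>7]
(B,Q): not NE [P1→C gives 11>9; P2→P gives 2>0]
(C,P): not NE [P1→A gives 10>6; P2→Q gives 4>3]
(C,Q): NE
(D,P): not NE [P1→A gives 10>4]
(D,Q): not NE [P1→C gives 11>0; P2→P gives 9>5]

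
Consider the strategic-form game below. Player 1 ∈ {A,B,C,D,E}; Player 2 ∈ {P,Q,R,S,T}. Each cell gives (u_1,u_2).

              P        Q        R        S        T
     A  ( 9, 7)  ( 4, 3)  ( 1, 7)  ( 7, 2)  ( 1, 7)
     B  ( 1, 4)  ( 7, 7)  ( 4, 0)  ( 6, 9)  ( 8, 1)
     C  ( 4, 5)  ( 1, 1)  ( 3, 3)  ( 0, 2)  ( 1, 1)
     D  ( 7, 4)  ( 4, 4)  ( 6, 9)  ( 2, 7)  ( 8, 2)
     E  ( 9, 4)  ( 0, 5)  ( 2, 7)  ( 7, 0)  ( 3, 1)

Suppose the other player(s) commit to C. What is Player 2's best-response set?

P2 best: {P}

u_2(P vs C) = 5
u_2(Q vs C) = 1
u_2(R vs C) = 3
u_2(S vs C) = 2
u_2(T vs C) = 1
max payoff 5 at {P}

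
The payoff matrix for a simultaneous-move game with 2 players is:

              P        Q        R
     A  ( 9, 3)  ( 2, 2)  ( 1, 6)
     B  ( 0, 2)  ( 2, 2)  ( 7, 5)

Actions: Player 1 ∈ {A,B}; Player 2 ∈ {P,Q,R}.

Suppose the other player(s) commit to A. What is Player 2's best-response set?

u_2(P vs A) = 3
u_2(Q vs A) = 2
u_2(R vs A) = 6
max payoff 6 at {R}

P2 best: {R}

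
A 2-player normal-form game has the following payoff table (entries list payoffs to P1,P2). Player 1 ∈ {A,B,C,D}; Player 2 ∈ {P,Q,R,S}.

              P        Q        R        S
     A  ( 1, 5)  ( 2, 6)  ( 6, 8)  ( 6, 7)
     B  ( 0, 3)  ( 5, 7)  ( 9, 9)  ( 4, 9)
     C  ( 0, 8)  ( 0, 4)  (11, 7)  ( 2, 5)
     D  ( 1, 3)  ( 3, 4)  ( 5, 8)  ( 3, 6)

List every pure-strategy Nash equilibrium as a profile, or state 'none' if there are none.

(A,P): not NE [P2→R gives 8>5]
(A,Q): not NE [P1→B gives 5>2; P2→R gives 8>6]
(A,R): not NE [P1→C gives 11>6]
(A,S): not NE [P2→R gives 8>7]
(B,P): not NE [P1→D gives 1>0; P2→S gives 9>3]
(B,Q): not NE [P2→S gives 9>7]
(B,R): not NE [P1→C gives 11>9]
(B,S): not NE [P1→A gives 6>4]
(C,P): not NE [P1→D gives 1>0]
(C,Q): not NE [P1→B gives 5>0; P2→P gives 8>4]
(C,R): not NE [P2→P gives 8>7]
(C,S): not NE [P1→A gives 6>2; P2→P gives 8>5]
(D,P): not NE [P2→R gives 8>3]
(D,Q): not NE [P1→B gives 5>3; P2→R gives 8>4]
(D,R): not NE [P1→C gives 11>5]
(D,S): not NE [P1→A gives 6>3; P2→R gives 8>6]

No pure NE.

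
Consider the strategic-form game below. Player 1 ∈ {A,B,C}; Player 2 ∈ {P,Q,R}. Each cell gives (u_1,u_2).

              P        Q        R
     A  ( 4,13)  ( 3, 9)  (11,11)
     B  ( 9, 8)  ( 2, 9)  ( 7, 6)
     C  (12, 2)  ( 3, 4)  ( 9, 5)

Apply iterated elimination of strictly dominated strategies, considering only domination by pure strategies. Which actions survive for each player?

P1 drop B (C beats it: P:12>9 Q:3>2 R:9>7)
P2 drop Q (R beats it: A:11>9 C:5>4)
P1→{A,C} P2→{P,R}

IESDS → P1:{A,C} P2:{P,R}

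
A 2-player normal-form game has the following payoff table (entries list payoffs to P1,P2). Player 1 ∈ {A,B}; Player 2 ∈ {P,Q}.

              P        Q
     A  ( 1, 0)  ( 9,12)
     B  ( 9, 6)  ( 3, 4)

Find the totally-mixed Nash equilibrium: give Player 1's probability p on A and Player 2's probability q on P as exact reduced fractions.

(p,q) = (1/7, 3/7)

P1 indiff ⇒ q·1+(1-q)·9 = q·9+(1-q)·3 ⇒ q(-8) = (1-q)(-6) ⇒ q = 3/7
P2 indiff ⇒ p·0+(1-p)·6 = p·12+(1-p)·4 ⇒ p(-12) = (1-p)(-2) ⇒ p = 1/7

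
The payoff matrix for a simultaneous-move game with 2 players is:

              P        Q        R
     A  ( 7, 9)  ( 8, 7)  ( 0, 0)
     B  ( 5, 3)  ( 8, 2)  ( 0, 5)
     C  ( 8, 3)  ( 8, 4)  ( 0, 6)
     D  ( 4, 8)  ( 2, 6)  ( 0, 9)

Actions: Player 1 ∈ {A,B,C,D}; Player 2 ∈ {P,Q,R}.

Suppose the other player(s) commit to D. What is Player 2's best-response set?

u_2(P vs D) = 8
u_2(Q vs D) = 6
u_2(R vs D) = 9
max payoff 9 at {R}

argmax u_2 = {R}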